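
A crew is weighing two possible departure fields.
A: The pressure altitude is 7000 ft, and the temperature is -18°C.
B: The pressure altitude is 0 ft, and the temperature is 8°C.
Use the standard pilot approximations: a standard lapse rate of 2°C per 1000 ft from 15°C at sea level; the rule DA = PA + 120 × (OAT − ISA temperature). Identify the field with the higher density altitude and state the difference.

A: ISA temp = 1°C, deviation -19°C, DA = 7000 + 120 × (-19) = 4720 ft.
B: ISA temp = 15°C, deviation -7°C, DA = 0 + 120 × (-7) = -840 ft.
A is higher by 4720 − (-840) = 5560 ft.

A by 5560 ft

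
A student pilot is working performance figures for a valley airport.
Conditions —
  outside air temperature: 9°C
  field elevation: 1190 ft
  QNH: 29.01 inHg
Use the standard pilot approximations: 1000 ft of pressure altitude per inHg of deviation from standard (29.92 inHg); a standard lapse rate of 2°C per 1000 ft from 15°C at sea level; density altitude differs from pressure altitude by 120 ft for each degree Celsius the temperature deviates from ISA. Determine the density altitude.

1884 ft

Pressure altitude = 1190 + (29.92 − 29.01) × 1000 = 1190 + (+910) = 2100 ft.
ISA temperature at 2100 ft = 15 − 2 × (2100/1000) = 10.8°C.
ISA deviation = 9 − 10.8 = -1.8°C.
Density altitude = 2100 + 120 × (-1.8) = 1884 ft.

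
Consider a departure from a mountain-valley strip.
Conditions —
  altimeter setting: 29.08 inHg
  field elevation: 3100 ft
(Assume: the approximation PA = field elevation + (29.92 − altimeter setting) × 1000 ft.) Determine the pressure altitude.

3940 ft

Pressure correction = (29.92 − 29.08) × 1000 = +840 ft.
Pressure altitude = 3100 + (+840) = 3940 ft.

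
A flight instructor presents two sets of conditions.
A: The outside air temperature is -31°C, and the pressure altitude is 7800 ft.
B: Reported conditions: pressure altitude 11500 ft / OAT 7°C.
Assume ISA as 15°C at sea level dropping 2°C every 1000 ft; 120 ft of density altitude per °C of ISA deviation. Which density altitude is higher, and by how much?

A: ISA temp = -0.6°C, deviation -30.4°C, DA = 7800 + 120 × (-30.4) = 4152 ft.
B: ISA temp = -8°C, deviation +15°C, DA = 11500 + 120 × 15 = 13300 ft.
B is higher by 13300 − 4152 = 9148 ft.

B by 9148 ft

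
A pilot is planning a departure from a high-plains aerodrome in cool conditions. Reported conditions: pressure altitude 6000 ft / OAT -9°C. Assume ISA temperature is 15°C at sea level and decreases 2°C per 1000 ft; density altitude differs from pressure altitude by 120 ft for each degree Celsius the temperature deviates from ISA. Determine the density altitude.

4560 ft

ISA temperature at 6000 ft = 15 − 2 × (6000/1000) = 3°C.
ISA deviation = -9 − 3 = -12°C.
Density altitude = 6000 + 120 × (-12) = 6000 + (-1440) = 4560 ft.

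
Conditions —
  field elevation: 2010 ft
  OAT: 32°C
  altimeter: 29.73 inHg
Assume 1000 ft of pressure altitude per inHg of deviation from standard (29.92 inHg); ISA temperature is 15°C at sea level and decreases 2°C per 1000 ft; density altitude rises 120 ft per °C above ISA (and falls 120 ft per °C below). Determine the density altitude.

4768 ft

Pressure altitude = 2010 + (29.92 − 29.73) × 1000 = 2010 + (+190) = 2200 ft.
ISA temperature at 2200 ft = 15 − 2 × (2200/1000) = 10.6°C.
ISA deviation = 32 − 10.6 = +21.4°C.
Density altitude = 2200 + 120 × (21.4) = 4768 ft.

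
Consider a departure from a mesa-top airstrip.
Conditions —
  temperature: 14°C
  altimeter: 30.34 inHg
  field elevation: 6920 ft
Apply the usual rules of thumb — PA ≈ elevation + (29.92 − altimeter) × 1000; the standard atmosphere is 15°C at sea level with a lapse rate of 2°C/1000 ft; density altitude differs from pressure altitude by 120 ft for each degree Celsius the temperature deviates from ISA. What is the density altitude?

7940 ft

Pressure altitude = 6920 + (29.92 − 30.34) × 1000 = 6920 + (-420) = 6500 ft.
ISA temperature at 6500 ft = 15 − 2 × (6500/1000) = 2°C.
ISA deviation = 14 − 2 = +12°C.
Density altitude = 6500 + 120 × (12) = 7940 ft.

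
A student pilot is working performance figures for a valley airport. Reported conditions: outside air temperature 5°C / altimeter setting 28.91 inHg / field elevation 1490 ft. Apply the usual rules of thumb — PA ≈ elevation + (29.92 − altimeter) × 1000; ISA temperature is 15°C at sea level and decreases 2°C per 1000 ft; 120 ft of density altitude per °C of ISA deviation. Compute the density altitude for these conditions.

Pressure altitude = 1490 + (29.92 − 28.91) × 1000 = 1490 + (+1010) = 2500 ft.
ISA temperature at 2500 ft = 15 − 2 × (2500/1000) = 10°C.
ISA deviation = 5 − 10 = -5°C.
Density altitude = 2500 + 120 × (-5) = 1900 ft.

1900 ft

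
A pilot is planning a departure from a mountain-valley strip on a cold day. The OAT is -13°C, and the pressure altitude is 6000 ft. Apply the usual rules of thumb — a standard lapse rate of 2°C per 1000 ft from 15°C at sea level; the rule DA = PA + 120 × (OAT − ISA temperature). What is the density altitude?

ISA temperature at 6000 ft = 15 − 2 × (6000/1000) = 3°C.
ISA deviation = -13 − 3 = -16°C.
Density altitude = 6000 + 120 × (-16) = 6000 + (-1920) = 4080 ft.

4080 ft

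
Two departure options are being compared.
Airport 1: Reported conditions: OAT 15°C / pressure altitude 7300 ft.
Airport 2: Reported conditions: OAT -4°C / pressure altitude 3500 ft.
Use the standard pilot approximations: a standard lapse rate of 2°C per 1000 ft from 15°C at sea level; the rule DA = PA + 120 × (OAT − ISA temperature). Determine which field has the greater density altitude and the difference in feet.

Airport 1 by 6992 ft

Airport 1: ISA temp = 0.4°C, deviation +14.6°C, DA = 7300 + 120 × 14.6 = 9052 ft.
Airport 2: ISA temp = 8°C, deviation -12°C, DA = 3500 + 120 × (-12) = 2060 ft.
Airport 1 is higher by 9052 − 2060 = 6992 ft.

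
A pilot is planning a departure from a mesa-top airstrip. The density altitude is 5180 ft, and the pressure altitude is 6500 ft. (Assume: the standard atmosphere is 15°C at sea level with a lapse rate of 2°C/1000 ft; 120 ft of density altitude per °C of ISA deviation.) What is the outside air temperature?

Density altitude − pressure altitude = 5180 − 6500 = -1320 ft.
At 120 ft/°C that is an ISA deviation of -1320/120 = -11°C.
ISA temperature at 6500 ft = 15 − 2 × (6500/1000) = 2°C.
OAT = ISA + deviation = 2 + (-11) = -9°C.

-9°C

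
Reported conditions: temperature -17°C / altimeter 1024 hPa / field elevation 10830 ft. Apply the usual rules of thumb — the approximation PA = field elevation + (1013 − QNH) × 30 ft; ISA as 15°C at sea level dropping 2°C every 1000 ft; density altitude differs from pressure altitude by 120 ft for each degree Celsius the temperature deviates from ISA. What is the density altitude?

9180 ft

Pressure altitude = 10830 + (1013 − 1024) × 30 = 10830 + (-330) = 10500 ft.
ISA temperature at 10500 ft = 15 − 2 × (10500/1000) = -6°C.
ISA deviation = -17 − (-6) = -11°C.
Density altitude = 10500 + 120 × (-11) = 9180 ft.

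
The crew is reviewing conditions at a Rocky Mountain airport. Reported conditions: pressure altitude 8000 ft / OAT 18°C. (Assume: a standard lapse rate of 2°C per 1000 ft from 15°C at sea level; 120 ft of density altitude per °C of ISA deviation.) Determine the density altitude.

ISA temperature at 8000 ft = 15 − 2 × (8000/1000) = -1°C.
ISA deviation = 18 − (-1) = +19°C.
Density altitude = 8000 + 120 × (19) = 8000 + (+2280) = 10280 ft.

10280 ft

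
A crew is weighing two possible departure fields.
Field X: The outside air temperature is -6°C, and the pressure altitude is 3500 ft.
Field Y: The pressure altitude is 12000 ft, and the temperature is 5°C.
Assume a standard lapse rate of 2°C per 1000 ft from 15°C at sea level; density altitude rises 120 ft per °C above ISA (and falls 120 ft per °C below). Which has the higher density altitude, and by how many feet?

Field Y by 11860 ft

Field X: ISA temp = 8°C, deviation -14°C, DA = 3500 + 120 × (-14) = 1820 ft.
Field Y: ISA temp = -9°C, deviation +14°C, DA = 12000 + 120 × 14 = 13680 ft.
Field Y is higher by 13680 − 1820 = 11860 ft.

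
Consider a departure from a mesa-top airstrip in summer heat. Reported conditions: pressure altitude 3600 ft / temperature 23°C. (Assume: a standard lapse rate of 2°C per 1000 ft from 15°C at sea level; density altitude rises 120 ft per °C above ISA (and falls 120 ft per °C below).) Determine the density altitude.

5424 ft

ISA temperature at 3600 ft = 15 − 2 × (3600/1000) = 7.8°C.
ISA deviation = 23 − 7.8 = +15.2°C.
Density altitude = 3600 + 120 × (15.2) = 3600 + (+1824) = 5424 ft.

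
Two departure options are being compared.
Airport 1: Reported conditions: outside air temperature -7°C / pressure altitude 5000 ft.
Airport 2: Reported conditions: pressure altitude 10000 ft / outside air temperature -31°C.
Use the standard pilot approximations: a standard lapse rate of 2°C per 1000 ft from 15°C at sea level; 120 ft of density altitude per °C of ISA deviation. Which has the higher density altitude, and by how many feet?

Airport 2 by 3320 ft

Airport 1: ISA temp = 5°C, deviation -12°C, DA = 5000 + 120 × (-12) = 3560 ft.
Airport 2: ISA temp = -5°C, deviation -26°C, DA = 10000 + 120 × (-26) = 6880 ft.
Airport 2 is higher by 6880 − 3560 = 3320 ft.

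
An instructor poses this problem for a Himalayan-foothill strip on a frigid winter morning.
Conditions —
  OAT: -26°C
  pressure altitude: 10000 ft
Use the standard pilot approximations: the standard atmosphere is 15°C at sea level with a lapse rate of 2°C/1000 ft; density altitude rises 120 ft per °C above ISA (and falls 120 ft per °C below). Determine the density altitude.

ISA temperature at 10000 ft = 15 − 2 × (10000/1000) = -5°C.
ISA deviation = -26 − (-5) = -21°C.
Density altitude = 10000 + 120 × (-21) = 10000 + (-2520) = 7480 ft.

7480 ft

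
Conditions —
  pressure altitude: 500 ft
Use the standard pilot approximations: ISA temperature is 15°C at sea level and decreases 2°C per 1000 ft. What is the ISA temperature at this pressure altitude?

14°C

ISA temperature = 15 − 2 × (500/1000) = 15 − 1 = 14°C.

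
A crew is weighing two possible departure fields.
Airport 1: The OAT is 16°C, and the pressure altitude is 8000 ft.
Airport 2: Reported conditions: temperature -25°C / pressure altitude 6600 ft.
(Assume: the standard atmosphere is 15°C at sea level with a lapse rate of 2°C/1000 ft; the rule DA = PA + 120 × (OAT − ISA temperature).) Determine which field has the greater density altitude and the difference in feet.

Airport 1 by 6656 ft

Airport 1: ISA temp = -1°C, deviation +17°C, DA = 8000 + 120 × 17 = 10040 ft.
Airport 2: ISA temp = 1.8°C, deviation -26.8°C, DA = 6600 + 120 × (-26.8) = 3384 ft.
Airport 1 is higher by 10040 − 3384 = 6656 ft.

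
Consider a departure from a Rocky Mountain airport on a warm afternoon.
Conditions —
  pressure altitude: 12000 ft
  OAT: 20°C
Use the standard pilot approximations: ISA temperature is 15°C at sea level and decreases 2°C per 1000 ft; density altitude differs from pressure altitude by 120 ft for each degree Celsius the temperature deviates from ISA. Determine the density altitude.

ISA temperature at 12000 ft = 15 − 2 × (12000/1000) = -9°C.
ISA deviation = 20 − (-9) = +29°C.
Density altitude = 12000 + 120 × (29) = 12000 + (+3480) = 15480 ft.

15480 ft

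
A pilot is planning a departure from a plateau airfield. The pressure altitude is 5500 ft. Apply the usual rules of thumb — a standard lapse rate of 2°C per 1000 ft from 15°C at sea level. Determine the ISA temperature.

4°C

ISA temperature = 15 − 2 × (5500/1000) = 15 − 11 = 4°C.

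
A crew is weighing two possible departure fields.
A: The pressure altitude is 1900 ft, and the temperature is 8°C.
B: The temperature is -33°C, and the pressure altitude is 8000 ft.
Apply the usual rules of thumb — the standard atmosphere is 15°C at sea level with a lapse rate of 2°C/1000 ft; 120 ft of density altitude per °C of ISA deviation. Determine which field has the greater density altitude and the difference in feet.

B by 2644 ft

A: ISA temp = 11.2°C, deviation -3.2°C, DA = 1900 + 120 × (-3.2) = 1516 ft.
B: ISA temp = -1°C, deviation -32°C, DA = 8000 + 120 × (-32) = 4160 ft.
B is higher by 4160 − 1516 = 2644 ft.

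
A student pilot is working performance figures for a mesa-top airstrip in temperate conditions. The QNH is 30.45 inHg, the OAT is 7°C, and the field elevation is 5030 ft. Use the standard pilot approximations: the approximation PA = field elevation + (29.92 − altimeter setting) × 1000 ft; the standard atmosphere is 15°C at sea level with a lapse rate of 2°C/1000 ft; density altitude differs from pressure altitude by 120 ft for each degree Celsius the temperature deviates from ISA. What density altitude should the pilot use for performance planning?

4620 ft

Pressure altitude = 5030 + (29.92 − 30.45) × 1000 = 5030 + (-530) = 4500 ft.
ISA temperature at 4500 ft = 15 − 2 × (4500/1000) = 6°C.
ISA deviation = 7 − 6 = +1°C.
Density altitude = 4500 + 120 × (1) = 4620 ft.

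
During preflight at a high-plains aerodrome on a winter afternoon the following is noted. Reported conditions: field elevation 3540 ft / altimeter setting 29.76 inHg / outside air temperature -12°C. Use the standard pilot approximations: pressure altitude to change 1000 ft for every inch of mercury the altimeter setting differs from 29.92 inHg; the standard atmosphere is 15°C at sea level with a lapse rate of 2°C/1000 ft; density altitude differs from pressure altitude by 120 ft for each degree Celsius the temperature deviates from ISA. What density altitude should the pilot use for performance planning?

Pressure altitude = 3540 + (29.92 − 29.76) × 1000 = 3540 + (+160) = 3700 ft.
ISA temperature at 3700 ft = 15 − 2 × (3700/1000) = 7.6°C.
ISA deviation = -12 − 7.6 = -19.6°C.
Density altitude = 3700 + 120 × (-19.6) = 1348 ft.

1348 ft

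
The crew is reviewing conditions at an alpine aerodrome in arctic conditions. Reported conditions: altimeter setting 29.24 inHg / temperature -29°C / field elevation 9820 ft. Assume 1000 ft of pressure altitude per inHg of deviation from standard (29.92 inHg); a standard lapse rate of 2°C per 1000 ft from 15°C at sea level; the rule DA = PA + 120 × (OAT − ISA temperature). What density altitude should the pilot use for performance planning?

7740 ft

Pressure altitude = 9820 + (29.92 − 29.24) × 1000 = 9820 + (+680) = 10500 ft.
ISA temperature at 10500 ft = 15 − 2 × (10500/1000) = -6°C.
ISA deviation = -29 − (-6) = -23°C.
Density altitude = 10500 + 120 × (-23) = 7740 ft.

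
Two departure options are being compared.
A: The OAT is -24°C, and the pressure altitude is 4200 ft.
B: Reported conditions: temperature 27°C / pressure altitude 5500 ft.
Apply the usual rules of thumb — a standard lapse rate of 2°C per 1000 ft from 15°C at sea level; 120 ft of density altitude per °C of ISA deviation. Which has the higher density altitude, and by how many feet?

B by 7732 ft

A: ISA temp = 6.6°C, deviation -30.6°C, DA = 4200 + 120 × (-30.6) = 528 ft.
B: ISA temp = 4°C, deviation +23°C, DA = 5500 + 120 × 23 = 8260 ft.
B is higher by 8260 − 528 = 7732 ft.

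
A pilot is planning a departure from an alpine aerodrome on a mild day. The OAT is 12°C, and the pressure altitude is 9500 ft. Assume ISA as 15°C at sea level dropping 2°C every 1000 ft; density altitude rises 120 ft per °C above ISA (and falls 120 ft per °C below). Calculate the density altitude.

11420 ft

ISA temperature at 9500 ft = 15 − 2 × (9500/1000) = -4°C.
ISA deviation = 12 − (-4) = +16°C.
Density altitude = 9500 + 120 × (16) = 9500 + (+1920) = 11420 ft.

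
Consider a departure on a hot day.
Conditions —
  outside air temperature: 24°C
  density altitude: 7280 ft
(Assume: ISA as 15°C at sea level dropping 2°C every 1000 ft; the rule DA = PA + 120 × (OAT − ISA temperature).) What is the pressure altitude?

DA = PA + 120 × (OAT − (15 − 2·PA/1000)) = PA + 120·OAT − 1800 + 0.24·PA = 1.24·PA + 120·OAT − 1800.
So 1.24·PA = 7280 − 120 × 24 + 1800 = 6200.
PA = 6200 / 1.24 = 5000 ft.

5000 ft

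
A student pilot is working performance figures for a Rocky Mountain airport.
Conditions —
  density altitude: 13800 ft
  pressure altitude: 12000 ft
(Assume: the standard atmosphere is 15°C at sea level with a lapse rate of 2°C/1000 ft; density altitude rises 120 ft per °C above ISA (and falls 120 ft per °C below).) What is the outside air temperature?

Density altitude − pressure altitude = 13800 − 12000 = +1800 ft.
At 120 ft/°C that is an ISA deviation of 1800/120 = +15°C.
ISA temperature at 12000 ft = 15 − 2 × (12000/1000) = -9°C.
OAT = ISA + deviation = -9 + (+15) = 6°C.

6°C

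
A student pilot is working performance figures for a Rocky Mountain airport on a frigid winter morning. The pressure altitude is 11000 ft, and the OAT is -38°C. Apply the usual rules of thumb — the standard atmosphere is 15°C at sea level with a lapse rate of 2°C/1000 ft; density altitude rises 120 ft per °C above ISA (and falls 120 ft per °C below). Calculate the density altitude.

7280 ft

ISA temperature at 11000 ft = 15 − 2 × (11000/1000) = -7°C.
ISA deviation = -38 − (-7) = -31°C.
Density altitude = 11000 + 120 × (-31) = 11000 + (-3720) = 7280 ft.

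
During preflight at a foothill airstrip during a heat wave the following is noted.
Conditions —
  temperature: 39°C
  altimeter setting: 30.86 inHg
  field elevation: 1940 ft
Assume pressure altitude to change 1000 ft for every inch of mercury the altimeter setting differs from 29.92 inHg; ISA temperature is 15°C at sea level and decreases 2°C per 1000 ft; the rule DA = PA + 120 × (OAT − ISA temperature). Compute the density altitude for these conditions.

4120 ft

Pressure altitude = 1940 + (29.92 − 30.86) × 1000 = 1940 + (-940) = 1000 ft.
ISA temperature at 1000 ft = 15 − 2 × (1000/1000) = 13°C.
ISA deviation = 39 − 13 = +26°C.
Density altitude = 1000 + 120 × (26) = 4120 ft.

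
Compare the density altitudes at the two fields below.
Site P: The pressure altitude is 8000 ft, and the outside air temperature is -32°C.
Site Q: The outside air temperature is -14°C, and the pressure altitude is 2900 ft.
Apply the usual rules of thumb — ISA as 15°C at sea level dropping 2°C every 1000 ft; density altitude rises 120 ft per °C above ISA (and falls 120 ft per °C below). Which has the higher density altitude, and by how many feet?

Site P by 4164 ft

Site P: ISA temp = -1°C, deviation -31°C, DA = 8000 + 120 × (-31) = 4280 ft.
Site Q: ISA temp = 9.2°C, deviation -23.2°C, DA = 2900 + 120 × (-23.2) = 116 ft.
Site P is higher by 4280 − 116 = 4164 ft.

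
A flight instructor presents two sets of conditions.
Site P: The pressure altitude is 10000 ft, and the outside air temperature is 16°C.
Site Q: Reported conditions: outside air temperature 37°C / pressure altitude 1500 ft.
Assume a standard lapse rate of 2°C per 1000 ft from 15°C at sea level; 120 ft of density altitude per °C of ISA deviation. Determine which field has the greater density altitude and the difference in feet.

Site P: ISA temp = -5°C, deviation +21°C, DA = 10000 + 120 × 21 = 12520 ft.
Site Q: ISA temp = 12°C, deviation +25°C, DA = 1500 + 120 × 25 = 4500 ft.
Site P is higher by 12520 − 4500 = 8020 ft.

Site P by 8020 ft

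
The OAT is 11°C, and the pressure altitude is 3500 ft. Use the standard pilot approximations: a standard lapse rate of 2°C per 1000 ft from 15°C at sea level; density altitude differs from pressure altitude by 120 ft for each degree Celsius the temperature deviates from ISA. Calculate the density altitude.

ISA temperature at 3500 ft = 15 − 2 × (3500/1000) = 8°C.
ISA deviation = 11 − 8 = +3°C.
Density altitude = 3500 + 120 × (3) = 3500 + (+360) = 3860 ft.

3860 ft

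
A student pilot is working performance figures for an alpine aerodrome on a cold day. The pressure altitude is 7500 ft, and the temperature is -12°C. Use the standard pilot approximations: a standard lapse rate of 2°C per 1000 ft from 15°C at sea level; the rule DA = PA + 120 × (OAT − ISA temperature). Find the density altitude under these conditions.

6060 ft

ISA temperature at 7500 ft = 15 − 2 × (7500/1000) = 0°C.
ISA deviation = -12 − 0 = -12°C.
Density altitude = 7500 + 120 × (-12) = 7500 + (-1440) = 6060 ft.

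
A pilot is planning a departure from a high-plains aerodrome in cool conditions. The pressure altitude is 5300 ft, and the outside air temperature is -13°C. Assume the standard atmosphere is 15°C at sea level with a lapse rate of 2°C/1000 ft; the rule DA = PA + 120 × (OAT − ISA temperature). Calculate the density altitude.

3212 ft

ISA temperature at 5300 ft = 15 − 2 × (5300/1000) = 4.4°C.
ISA deviation = -13 − 4.4 = -17.4°C.
Density altitude = 5300 + 120 × (-17.4) = 5300 + (-2088) = 3212 ft.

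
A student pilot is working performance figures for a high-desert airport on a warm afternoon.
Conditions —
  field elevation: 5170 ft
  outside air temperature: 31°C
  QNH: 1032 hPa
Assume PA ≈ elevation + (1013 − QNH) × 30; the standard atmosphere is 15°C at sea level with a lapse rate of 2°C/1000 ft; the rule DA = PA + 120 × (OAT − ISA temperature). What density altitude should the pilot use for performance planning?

7624 ft

Pressure altitude = 5170 + (1013 − 1032) × 30 = 5170 + (-570) = 4600 ft.
ISA temperature at 4600 ft = 15 − 2 × (4600/1000) = 5.8°C.
ISA deviation = 31 − 5.8 = +25.2°C.
Density altitude = 4600 + 120 × (25.2) = 7624 ft.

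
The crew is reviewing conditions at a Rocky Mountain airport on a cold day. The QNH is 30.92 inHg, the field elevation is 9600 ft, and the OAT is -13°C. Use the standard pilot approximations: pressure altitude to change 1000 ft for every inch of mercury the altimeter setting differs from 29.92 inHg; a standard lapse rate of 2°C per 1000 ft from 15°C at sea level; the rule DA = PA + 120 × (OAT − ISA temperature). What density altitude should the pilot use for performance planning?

Pressure altitude = 9600 + (29.92 − 30.92) × 1000 = 9600 + (-1000) = 8600 ft.
ISA temperature at 8600 ft = 15 − 2 × (8600/1000) = -2.2°C.
ISA deviation = -13 − (-2.2) = -10.8°C.
Density altitude = 8600 + 120 × (-10.8) = 7304 ft.

7304 ft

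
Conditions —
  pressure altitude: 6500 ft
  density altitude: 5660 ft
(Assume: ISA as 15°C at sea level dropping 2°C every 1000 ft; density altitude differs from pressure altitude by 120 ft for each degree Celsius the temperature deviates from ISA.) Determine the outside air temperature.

-5°C

Density altitude − pressure altitude = 5660 − 6500 = -840 ft.
At 120 ft/°C that is an ISA deviation of -840/120 = -7°C.
ISA temperature at 6500 ft = 15 − 2 × (6500/1000) = 2°C.
OAT = ISA + deviation = 2 + (-7) = -5°C.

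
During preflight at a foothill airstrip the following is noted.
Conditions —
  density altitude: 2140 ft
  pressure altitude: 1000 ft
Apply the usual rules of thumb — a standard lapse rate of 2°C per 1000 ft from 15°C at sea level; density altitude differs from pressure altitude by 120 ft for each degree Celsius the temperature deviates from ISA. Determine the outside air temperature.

22.5°C

Density altitude − pressure altitude = 2140 − 1000 = +1140 ft.
At 120 ft/°C that is an ISA deviation of 1140/120 = +9.5°C.
ISA temperature at 1000 ft = 15 − 2 × (1000/1000) = 13°C.
OAT = ISA + deviation = 13 + (+9.5) = 22.5°C.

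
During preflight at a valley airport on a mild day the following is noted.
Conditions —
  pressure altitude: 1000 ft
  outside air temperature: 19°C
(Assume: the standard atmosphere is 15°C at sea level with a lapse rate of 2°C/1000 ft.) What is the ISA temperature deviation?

ISA+6°C

ISA temperature at 1000 ft = 15 − 2 × (1000/1000) = 13°C.
Deviation = OAT − ISA = 19 − 13 = +6°C.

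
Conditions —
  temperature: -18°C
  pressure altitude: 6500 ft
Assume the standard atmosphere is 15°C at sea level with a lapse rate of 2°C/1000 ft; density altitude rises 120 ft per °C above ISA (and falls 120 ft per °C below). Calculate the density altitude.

4100 ft

ISA temperature at 6500 ft = 15 − 2 × (6500/1000) = 2°C.
ISA deviation = -18 − 2 = -20°C.
Density altitude = 6500 + 120 × (-20) = 6500 + (-2400) = 4100 ft.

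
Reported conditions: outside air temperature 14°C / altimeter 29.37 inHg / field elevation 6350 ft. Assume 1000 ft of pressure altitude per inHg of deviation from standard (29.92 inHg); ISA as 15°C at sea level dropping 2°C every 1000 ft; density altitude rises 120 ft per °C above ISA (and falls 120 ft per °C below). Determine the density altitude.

8436 ft

Pressure altitude = 6350 + (29.92 − 29.37) × 1000 = 6350 + (+550) = 6900 ft.
ISA temperature at 6900 ft = 15 − 2 × (6900/1000) = 1.2°C.
ISA deviation = 14 − 1.2 = +12.8°C.
Density altitude = 6900 + 120 × (12.8) = 8436 ft.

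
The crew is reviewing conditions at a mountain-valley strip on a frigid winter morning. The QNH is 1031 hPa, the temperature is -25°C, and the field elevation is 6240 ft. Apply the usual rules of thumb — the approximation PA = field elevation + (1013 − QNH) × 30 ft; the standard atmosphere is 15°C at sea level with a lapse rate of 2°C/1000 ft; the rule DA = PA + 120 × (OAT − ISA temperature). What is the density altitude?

Pressure altitude = 6240 + (1013 − 1031) × 30 = 6240 + (-540) = 5700 ft.
ISA temperature at 5700 ft = 15 − 2 × (5700/1000) = 3.6°C.
ISA deviation = -25 − 3.6 = -28.6°C.
Density altitude = 5700 + 120 × (-28.6) = 2268 ft.

2268 ft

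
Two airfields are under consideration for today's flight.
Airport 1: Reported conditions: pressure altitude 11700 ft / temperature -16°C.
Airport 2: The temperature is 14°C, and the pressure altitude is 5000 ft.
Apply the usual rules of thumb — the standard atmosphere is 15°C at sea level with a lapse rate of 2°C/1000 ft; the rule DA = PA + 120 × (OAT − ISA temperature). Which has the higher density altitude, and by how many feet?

Airport 1 by 4708 ft

Airport 1: ISA temp = -8.4°C, deviation -7.6°C, DA = 11700 + 120 × (-7.6) = 10788 ft.
Airport 2: ISA temp = 5°C, deviation +9°C, DA = 5000 + 120 × 9 = 6080 ft.
Airport 1 is higher by 10788 − 6080 = 4708 ft.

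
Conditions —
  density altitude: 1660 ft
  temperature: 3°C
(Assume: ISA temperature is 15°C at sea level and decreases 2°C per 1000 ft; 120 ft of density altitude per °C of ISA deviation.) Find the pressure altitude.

DA = PA + 120 × (OAT − (15 − 2·PA/1000)) = PA + 120·OAT − 1800 + 0.24·PA = 1.24·PA + 120·OAT − 1800.
So 1.24·PA = 1660 − 120 × 3 + 1800 = 3100.
PA = 3100 / 1.24 = 2500 ft.

2500 ft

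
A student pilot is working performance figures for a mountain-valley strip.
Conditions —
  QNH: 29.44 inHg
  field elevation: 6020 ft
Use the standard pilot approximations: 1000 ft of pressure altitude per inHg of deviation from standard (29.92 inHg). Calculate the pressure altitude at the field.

Pressure correction = (29.92 − 29.44) × 1000 = +480 ft.
Pressure altitude = 6020 + (+480) = 6500 ft.

6500 ft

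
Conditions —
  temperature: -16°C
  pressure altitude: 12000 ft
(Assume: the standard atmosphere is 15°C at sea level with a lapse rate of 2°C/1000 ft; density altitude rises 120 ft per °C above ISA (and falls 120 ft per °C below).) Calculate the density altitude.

ISA temperature at 12000 ft = 15 − 2 × (12000/1000) = -9°C.
ISA deviation = -16 − (-9) = -7°C.
Density altitude = 12000 + 120 × (-7) = 12000 + (-840) = 11160 ft.

11160 ft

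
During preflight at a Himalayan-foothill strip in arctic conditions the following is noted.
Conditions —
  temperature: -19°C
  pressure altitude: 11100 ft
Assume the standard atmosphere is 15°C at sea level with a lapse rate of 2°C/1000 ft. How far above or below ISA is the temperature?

ISA temperature at 11100 ft = 15 − 2 × (11100/1000) = -7.2°C.
Deviation = OAT − ISA = -19 − (-7.2) = -11.8°C.

ISA-11.8°C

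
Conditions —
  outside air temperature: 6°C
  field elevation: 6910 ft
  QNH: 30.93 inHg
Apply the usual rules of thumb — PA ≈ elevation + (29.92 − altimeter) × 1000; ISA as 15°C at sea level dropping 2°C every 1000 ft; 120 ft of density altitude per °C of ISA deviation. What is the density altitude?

Pressure altitude = 6910 + (29.92 − 30.93) × 1000 = 6910 + (-1010) = 5900 ft.
ISA temperature at 5900 ft = 15 − 2 × (5900/1000) = 3.2°C.
ISA deviation = 6 − 3.2 = +2.8°C.
Density altitude = 5900 + 120 × (2.8) = 6236 ft.

6236 ft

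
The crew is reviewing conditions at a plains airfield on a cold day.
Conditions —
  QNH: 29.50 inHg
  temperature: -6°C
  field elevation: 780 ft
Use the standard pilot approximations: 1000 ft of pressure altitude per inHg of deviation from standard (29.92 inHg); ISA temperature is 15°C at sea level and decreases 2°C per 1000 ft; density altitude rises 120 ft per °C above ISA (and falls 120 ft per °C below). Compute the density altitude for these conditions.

Pressure altitude = 780 + (29.92 − 29.50) × 1000 = 780 + (+420) = 1200 ft.
ISA temperature at 1200 ft = 15 − 2 × (1200/1000) = 12.6°C.
ISA deviation = -6 − 12.6 = -18.6°C.
Density altitude = 1200 + 120 × (-18.6) = -1032 ft.

-1032 ft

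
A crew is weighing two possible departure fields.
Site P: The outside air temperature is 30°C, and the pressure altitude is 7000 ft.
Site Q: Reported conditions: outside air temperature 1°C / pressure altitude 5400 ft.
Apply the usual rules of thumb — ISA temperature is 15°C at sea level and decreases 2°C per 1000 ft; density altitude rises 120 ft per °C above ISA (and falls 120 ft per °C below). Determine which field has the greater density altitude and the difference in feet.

Site P by 5464 ft

Site P: ISA temp = 1°C, deviation +29°C, DA = 7000 + 120 × 29 = 10480 ft.
Site Q: ISA temp = 4.2°C, deviation -3.2°C, DA = 5400 + 120 × (-3.2) = 5016 ft.
Site P is higher by 10480 − 5016 = 5464 ft.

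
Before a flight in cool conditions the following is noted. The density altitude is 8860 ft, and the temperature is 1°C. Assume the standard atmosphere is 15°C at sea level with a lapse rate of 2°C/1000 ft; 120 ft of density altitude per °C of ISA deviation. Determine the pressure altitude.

8500 ft

DA = PA + 120 × (OAT − (15 − 2·PA/1000)) = PA + 120·OAT − 1800 + 0.24·PA = 1.24·PA + 120·OAT − 1800.
So 1.24·PA = 8860 − 120 × 1 + 1800 = 10540.
PA = 10540 / 1.24 = 8500 ft.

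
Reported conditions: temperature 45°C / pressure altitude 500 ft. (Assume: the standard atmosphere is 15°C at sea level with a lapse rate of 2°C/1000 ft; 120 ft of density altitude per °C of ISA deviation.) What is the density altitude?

ISA temperature at 500 ft = 15 − 2 × (500/1000) = 14°C.
ISA deviation = 45 − 14 = +31°C.
Density altitude = 500 + 120 × (31) = 500 + (+3720) = 4220 ft.

4220 ft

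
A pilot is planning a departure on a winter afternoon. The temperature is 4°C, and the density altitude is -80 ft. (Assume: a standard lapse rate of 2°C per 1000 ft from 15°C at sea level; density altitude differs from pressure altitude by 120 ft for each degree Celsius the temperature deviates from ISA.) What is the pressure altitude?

1000 ft

DA = PA + 120 × (OAT − (15 − 2·PA/1000)) = PA + 120·OAT − 1800 + 0.24·PA = 1.24·PA + 120·OAT − 1800.
So 1.24·PA = -80 − 120 × 4 + 1800 = 1240.
PA = 1240 / 1.24 = 1000 ft.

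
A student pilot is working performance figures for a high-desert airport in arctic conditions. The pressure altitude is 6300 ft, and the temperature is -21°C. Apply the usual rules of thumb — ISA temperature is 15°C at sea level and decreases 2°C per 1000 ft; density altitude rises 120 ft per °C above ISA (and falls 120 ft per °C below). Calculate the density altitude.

3492 ft

ISA temperature at 6300 ft = 15 − 2 × (6300/1000) = 2.4°C.
ISA deviation = -21 − 2.4 = -23.4°C.
Density altitude = 6300 + 120 × (-23.4) = 6300 + (-2808) = 3492 ft.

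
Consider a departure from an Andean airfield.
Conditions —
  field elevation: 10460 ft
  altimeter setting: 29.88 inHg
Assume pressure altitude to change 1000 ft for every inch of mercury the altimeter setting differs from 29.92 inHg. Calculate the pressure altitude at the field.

Pressure correction = (29.92 − 29.88) × 1000 = +40 ft.
Pressure altitude = 10460 + (+40) = 10500 ft.

10500 ft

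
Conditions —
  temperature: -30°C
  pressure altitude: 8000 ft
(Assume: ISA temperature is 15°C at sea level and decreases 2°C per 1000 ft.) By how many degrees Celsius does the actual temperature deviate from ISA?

ISA-29°C

ISA temperature at 8000 ft = 15 − 2 × (8000/1000) = -1°C.
Deviation = OAT − ISA = -30 − (-1) = -29°C.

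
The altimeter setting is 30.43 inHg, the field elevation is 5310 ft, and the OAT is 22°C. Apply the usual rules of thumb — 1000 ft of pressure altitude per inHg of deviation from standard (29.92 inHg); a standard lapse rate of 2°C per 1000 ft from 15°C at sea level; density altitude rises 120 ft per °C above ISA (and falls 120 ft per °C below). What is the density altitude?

6792 ft

Pressure altitude = 5310 + (29.92 − 30.43) × 1000 = 5310 + (-510) = 4800 ft.
ISA temperature at 4800 ft = 15 − 2 × (4800/1000) = 5.4°C.
ISA deviation = 22 − 5.4 = +16.6°C.
Density altitude = 4800 + 120 × (16.6) = 6792 ft.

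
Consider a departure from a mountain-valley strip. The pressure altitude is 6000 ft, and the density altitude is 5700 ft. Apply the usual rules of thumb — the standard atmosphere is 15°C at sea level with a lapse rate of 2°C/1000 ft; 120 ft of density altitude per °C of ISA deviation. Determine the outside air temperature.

0.5°C

Density altitude − pressure altitude = 5700 − 6000 = -300 ft.
At 120 ft/°C that is an ISA deviation of -300/120 = -2.5°C.
ISA temperature at 6000 ft = 15 − 2 × (6000/1000) = 3°C.
OAT = ISA + deviation = 3 + (-2.5) = 0.5°C.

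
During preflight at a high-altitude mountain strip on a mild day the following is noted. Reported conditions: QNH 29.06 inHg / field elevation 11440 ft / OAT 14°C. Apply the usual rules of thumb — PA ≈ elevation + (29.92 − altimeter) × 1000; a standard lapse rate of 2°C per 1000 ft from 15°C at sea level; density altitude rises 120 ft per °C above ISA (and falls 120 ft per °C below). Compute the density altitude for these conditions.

15132 ft

Pressure altitude = 11440 + (29.92 − 29.06) × 1000 = 11440 + (+860) = 12300 ft.
ISA temperature at 12300 ft = 15 − 2 × (12300/1000) = -9.6°C.
ISA deviation = 14 − (-9.6) = +23.6°C.
Density altitude = 12300 + 120 × (23.6) = 15132 ft.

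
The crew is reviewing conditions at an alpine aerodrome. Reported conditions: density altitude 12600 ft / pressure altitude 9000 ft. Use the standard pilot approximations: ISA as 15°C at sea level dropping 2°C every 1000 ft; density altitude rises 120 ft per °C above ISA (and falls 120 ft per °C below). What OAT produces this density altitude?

27°C

Density altitude − pressure altitude = 12600 − 9000 = +3600 ft.
At 120 ft/°C that is an ISA deviation of 3600/120 = +30°C.
ISA temperature at 9000 ft = 15 − 2 × (9000/1000) = -3°C.
OAT = ISA + deviation = -3 + (+30) = 27°C.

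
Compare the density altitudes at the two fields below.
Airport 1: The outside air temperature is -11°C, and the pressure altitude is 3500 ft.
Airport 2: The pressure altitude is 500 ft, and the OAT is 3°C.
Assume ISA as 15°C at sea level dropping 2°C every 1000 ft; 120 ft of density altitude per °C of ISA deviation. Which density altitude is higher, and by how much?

Airport 1: ISA temp = 8°C, deviation -19°C, DA = 3500 + 120 × (-19) = 1220 ft.
Airport 2: ISA temp = 14°C, deviation -11°C, DA = 500 + 120 × (-11) = -820 ft.
Airport 1 is higher by 1220 − (-820) = 2040 ft.

Airport 1 by 2040 ft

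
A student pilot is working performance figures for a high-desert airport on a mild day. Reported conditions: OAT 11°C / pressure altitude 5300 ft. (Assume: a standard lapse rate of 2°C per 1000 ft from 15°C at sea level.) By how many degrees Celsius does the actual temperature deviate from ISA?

ISA temperature at 5300 ft = 15 − 2 × (5300/1000) = 4.4°C.
Deviation = OAT − ISA = 11 − 4.4 = +6.6°C.

ISA+6.6°C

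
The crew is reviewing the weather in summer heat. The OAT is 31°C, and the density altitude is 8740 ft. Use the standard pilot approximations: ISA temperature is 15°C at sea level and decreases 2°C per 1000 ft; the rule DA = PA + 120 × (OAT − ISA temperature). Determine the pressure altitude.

5500 ft

DA = PA + 120 × (OAT − (15 − 2·PA/1000)) = PA + 120·OAT − 1800 + 0.24·PA = 1.24·PA + 120·OAT − 1800.
So 1.24·PA = 8740 − 120 × 31 + 1800 = 6820.
PA = 6820 / 1.24 = 5500 ft.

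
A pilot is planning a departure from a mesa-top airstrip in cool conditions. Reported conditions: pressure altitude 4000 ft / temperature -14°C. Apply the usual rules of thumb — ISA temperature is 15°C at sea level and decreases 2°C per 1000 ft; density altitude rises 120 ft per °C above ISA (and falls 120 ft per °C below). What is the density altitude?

ISA temperature at 4000 ft = 15 − 2 × (4000/1000) = 7°C.
ISA deviation = -14 − 7 = -21°C.
Density altitude = 4000 + 120 × (-21) = 4000 + (-2520) = 1480 ft.

1480 ft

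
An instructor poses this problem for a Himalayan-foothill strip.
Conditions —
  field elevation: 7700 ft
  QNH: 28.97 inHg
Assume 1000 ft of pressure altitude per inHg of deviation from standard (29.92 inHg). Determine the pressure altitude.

Pressure correction = (29.92 − 28.97) × 1000 = +950 ft.
Pressure altitude = 7700 + (+950) = 8650 ft.

8650 ft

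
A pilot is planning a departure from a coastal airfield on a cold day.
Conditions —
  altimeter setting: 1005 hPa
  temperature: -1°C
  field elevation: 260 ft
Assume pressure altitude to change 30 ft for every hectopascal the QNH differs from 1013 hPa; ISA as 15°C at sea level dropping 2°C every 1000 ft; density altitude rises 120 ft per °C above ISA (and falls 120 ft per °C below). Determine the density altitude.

-1300 ft

Pressure altitude = 260 + (1013 − 1005) × 30 = 260 + (+240) = 500 ft.
ISA temperature at 500 ft = 15 − 2 × (500/1000) = 14°C.
ISA deviation = -1 − 14 = -15°C.
Density altitude = 500 + 120 × (-15) = -1300 ft.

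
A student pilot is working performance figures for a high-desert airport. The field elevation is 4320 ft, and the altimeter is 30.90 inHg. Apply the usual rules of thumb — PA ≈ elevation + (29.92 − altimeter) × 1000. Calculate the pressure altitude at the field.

Pressure correction = (29.92 − 30.90) × 1000 = -980 ft.
Pressure altitude = 4320 + (-980) = 3340 ft.

3340 ft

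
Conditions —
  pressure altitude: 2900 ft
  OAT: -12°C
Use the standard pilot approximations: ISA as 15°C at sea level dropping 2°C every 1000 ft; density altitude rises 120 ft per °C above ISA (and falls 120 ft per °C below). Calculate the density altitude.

ISA temperature at 2900 ft = 15 − 2 × (2900/1000) = 9.2°C.
ISA deviation = -12 − 9.2 = -21.2°C.
Density altitude = 2900 + 120 × (-21.2) = 2900 + (-2544) = 356 ft.

356 ft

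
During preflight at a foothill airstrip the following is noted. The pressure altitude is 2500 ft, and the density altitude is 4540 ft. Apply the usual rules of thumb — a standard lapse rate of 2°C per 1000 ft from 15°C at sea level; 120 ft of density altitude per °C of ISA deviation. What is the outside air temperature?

27°C

Density altitude − pressure altitude = 4540 − 2500 = +2040 ft.
At 120 ft/°C that is an ISA deviation of 2040/120 = +17°C.
ISA temperature at 2500 ft = 15 − 2 × (2500/1000) = 10°C.
OAT = ISA + deviation = 10 + (+17) = 27°C.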